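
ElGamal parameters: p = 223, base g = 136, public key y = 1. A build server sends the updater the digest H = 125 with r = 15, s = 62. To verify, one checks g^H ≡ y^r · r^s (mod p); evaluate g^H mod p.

115

136^2 = 18496 ≡ 210
136^4 ≡ 210^2 = 44100 ≡ 169
136^8 ≡ 169^2 = 28561 ≡ 17
136^16 ≡ 17^2 = 289 ≡ 66
136^32 ≡ 66^2 = 4356 ≡ 119
136^64 ≡ 119^2 = 14161 ≡ 112
125 = 64 + 32 + 16 + 8 + 4 + 1, so 136^125 ≡ 112·119·66·17·169·136 ≡ 115 (mod 223)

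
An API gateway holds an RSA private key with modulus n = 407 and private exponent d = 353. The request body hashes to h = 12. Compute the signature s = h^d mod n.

144

h^2 ≡ 12^2 = 144
h^4 ≡ 144^2 = 20736 ≡ 386
h^8 ≡ 386^2 = 148996 ≡ 34
h^16 ≡ 34^2 = 1156 ≡ 342
h^32 ≡ 342^2 = 116964 ≡ 155
h^64 ≡ 155^2 = 24025 ≡ 12
h^128 ≡ 12^2 = 144
h^256 ≡ 144^2 = 20736 ≡ 386
353 = 256 + 64 + 32 + 1, so h^353 ≡ 386·12·155·12 ≡ 144 (mod 407)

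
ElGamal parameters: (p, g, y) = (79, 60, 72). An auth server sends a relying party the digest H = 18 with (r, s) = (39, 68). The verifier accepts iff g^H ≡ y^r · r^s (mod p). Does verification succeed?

Left side g^H mod p:
60^2 = 3600 ≡ 45
60^4 ≡ 45^2 = 2025 ≡ 50
60^8 ≡ 50^2 = 2500 ≡ 51
60^16 ≡ 51^2 = 2601 ≡ 73
18 = 16 + 2, so 60^18 ≡ 73·45 ≡ 46 (mod 79)
Right side y^r · r^s mod p:
72^2 = 5184 ≡ 49
72^4 ≡ 49^2 = 2401 ≡ 31
72^8 ≡ 31^2 = 961 ≡ 13
72^16 ≡ 13^2 = 169 ≡ 11
72^32 ≡ 11^2 = 121 ≡ 42
39 = 32 + 4 + 2 + 1, so 72^39 ≡ 42·31·49·72 ≡ 1 (mod 79)
39^2 = 1521 ≡ 20
39^4 ≡ 20^2 = 400 ≡ 5
39^8 ≡ 5^2 = 25
39^16 ≡ 25^2 = 625 ≡ 72
39^32 ≡ 72^2 = 5184 ≡ 49
39^64 ≡ 49^2 = 2401 ≡ 31
68 = 64 + 4, so 39^68 ≡ 31·5 ≡ 76 (mod 79)
1·76 = 76 ≡ 76 (mod 79)
46 ≠ 76, so verification fails.

fails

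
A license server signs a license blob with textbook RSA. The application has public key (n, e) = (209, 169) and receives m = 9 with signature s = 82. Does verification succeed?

Squares mod 209: s^1≡82, s^2≡36, s^4≡42, s^8≡92, s^16≡104, s^32≡157, s^64≡196, s^128≡169
169 = 128 + 32 + 8 + 1, so s^169 ≡ 169·157·92·82 ≡ 9 (mod 209)
s^169 mod 209 = 9 matches m.

passes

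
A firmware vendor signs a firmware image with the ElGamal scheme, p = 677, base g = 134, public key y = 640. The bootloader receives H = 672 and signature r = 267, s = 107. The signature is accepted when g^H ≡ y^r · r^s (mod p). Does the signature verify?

verifies

Left side g^H mod p:
134^2 = 17956 ≡ 354
134^4 ≡ 354^2 = 125316 ≡ 71
134^8 ≡ 71^2 = 5041 ≡ 302
134^16 ≡ 302^2 = 91204 ≡ 486
134^32 ≡ 486^2 = 236196 ≡ 600
134^64 ≡ 600^2 = 360000 ≡ 513
134^128 ≡ 513^2 = 263169 ≡ 493
134^256 ≡ 493^2 = 243049 ≡ 6
134^512 ≡ 6^2 = 36
672 = 512 + 128 + 32, so 134^672 ≡ 36·493·600 ≡ 267 (mod 677)
Right side y^r · r^s mod p:
640^2 = 409600 ≡ 15
640^4 ≡ 15^2 = 225
640^8 ≡ 225^2 = 50625 ≡ 527
640^16 ≡ 527^2 = 277729 ≡ 159
640^32 ≡ 159^2 = 25281 ≡ 232
640^64 ≡ 232^2 = 53824 ≡ 341
640^128 ≡ 341^2 = 116281 ≡ 514
640^256 ≡ 514^2 = 264196 ≡ 166
267 = 256 + 8 + 2 + 1, so 640^267 ≡ 166·527·15·640 ≡ 576 (mod 677)
267^2 = 71289 ≡ 204
267^4 ≡ 204^2 = 41616 ≡ 319
267^8 ≡ 319^2 = 101761 ≡ 211
267^16 ≡ 211^2 = 44521 ≡ 516
267^32 ≡ 516^2 = 266256 ≡ 195
267^64 ≡ 195^2 = 38025 ≡ 113
107 = 64 + 32 + 8 + 2 + 1, so 267^107 ≡ 113·195·211·204·267 ≡ 547 (mod 677)
576·547 = 315072 ≡ 267 (mod 677)
267 ≡ 267 (mod 677), so the signature is genuine.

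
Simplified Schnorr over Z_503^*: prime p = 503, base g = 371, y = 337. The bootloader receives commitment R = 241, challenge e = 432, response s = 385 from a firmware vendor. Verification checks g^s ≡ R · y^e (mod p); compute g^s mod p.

327

371^2 = 137641 ≡ 322
371^4 ≡ 322^2 = 103684 ≡ 66
371^8 ≡ 66^2 = 4356 ≡ 332
371^16 ≡ 332^2 = 110224 ≡ 67
371^32 ≡ 67^2 = 4489 ≡ 465
371^64 ≡ 465^2 = 216225 ≡ 438
371^128 ≡ 438^2 = 191844 ≡ 201
371^256 ≡ 201^2 = 40401 ≡ 161
385 = 256 + 128 + 1, so 371^385 ≡ 161·201·371 ≡ 327 (mod 503)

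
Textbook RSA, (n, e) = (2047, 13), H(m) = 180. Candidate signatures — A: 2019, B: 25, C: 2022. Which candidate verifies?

C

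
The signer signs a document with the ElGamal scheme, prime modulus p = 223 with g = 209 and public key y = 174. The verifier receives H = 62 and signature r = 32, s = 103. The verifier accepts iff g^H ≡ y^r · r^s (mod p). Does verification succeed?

fails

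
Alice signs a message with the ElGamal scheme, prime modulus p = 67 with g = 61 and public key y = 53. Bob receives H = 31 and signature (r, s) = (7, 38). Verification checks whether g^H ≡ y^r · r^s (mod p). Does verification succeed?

Left side g^H mod p:
Squares mod 67: 61^1≡61, 61^2≡36, 61^4≡23, 61^8≡60, 61^16≡49
31 = 16 + 8 + 4 + 2 + 1, so 61^31 ≡ 49·60·23·36·61 ≡ 13 (mod 67)
Right side y^r · r^s mod p:
Squares mod 67: 53^1≡53, 53^2≡62, 53^4≡25
7 = 4 + 2 + 1, so 53^7 ≡ 25·62·53 ≡ 8 (mod 67)
Squares mod 67: 7^1≡7, 7^2≡49, 7^4≡56, 7^8≡54, 7^16≡35, 7^32≡19
38 = 32 + 4 + 2, so 7^38 ≡ 19·56·49 ≡ 10 (mod 67)
8·10 = 80 ≡ 13 (mod 67)
13 ≡ 13 (mod 67), so the signature is genuine.

passes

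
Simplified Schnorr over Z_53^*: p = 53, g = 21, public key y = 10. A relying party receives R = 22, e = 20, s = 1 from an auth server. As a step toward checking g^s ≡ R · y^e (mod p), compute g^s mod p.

21

21^1 mod 53 = 21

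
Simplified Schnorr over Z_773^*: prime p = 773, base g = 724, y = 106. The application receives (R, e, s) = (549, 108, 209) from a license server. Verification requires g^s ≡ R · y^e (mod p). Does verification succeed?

fails

g^s mod p:
724^2 = 524176 ≡ 82
724^4 ≡ 82^2 = 6724 ≡ 540
724^8 ≡ 540^2 = 291600 ≡ 179
724^16 ≡ 179^2 = 32041 ≡ 348
724^32 ≡ 348^2 = 121104 ≡ 516
724^64 ≡ 516^2 = 266256 ≡ 344
724^128 ≡ 344^2 = 118336 ≡ 67
209 = 128 + 64 + 16 + 1, so 724^209 ≡ 67·344·348·724 ≡ 348 (mod 773)
R · y^e mod p:
106^2 = 11236 ≡ 414
106^4 ≡ 414^2 = 171396 ≡ 563
106^8 ≡ 563^2 = 316969 ≡ 39
106^16 ≡ 39^2 = 1521 ≡ 748
106^32 ≡ 748^2 = 559504 ≡ 625
106^64 ≡ 625^2 = 390625 ≡ 260
108 = 64 + 32 + 8 + 4, so 106^108 ≡ 260·625·39·563 ≡ 646 (mod 773)
549·646 = 354654 ≡ 620 (mod 773)
348 ≠ 620; the check fails.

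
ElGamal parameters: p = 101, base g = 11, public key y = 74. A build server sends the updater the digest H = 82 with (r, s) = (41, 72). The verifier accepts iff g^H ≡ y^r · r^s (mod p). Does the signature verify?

does not verify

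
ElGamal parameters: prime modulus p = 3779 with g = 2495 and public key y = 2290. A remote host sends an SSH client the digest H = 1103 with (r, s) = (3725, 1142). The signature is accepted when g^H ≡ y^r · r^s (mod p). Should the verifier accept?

accept

Left side g^H mod p:
2495^1103 mod 3779 = 1949
Right side y^r · r^s mod p:
2290^3725 mod 3779 = 3529
3725^1142 mod 3779 = 3484
3529·3484 = 12295036 ≡ 1949 (mod 3779)
1949 ≡ 1949 (mod 3779), so the signature is genuine.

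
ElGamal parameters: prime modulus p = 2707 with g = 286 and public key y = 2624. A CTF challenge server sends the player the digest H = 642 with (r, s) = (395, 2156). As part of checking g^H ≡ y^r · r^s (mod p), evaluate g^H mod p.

2379

286^2 = 81796 ≡ 586
286^4 ≡ 586^2 = 343396 ≡ 2314
286^8 ≡ 2314^2 = 5354596 ≡ 150
286^16 ≡ 150^2 = 22500 ≡ 844
286^32 ≡ 844^2 = 712336 ≡ 395
286^64 ≡ 395^2 = 156025 ≡ 1726
286^128 ≡ 1726^2 = 2979076 ≡ 1376
286^256 ≡ 1376^2 = 1893376 ≡ 1183
286^512 ≡ 1183^2 = 1399489 ≡ 2677
642 = 512 + 128 + 2, so 286^642 ≡ 2677·1376·586 ≡ 2379 (mod 2707)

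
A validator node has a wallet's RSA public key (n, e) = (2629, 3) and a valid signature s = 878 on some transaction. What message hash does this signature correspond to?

102

Squares mod 2629: s^1≡878, s^2≡587
3 = 2 + 1, so s^3 ≡ 587·878 ≡ 102 (mod 2629)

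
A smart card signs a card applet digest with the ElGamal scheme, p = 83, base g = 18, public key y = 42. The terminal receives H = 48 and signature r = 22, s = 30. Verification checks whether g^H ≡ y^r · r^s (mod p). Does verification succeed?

passes

Left side g^H mod p:
Squares mod 83: 18^1≡18, 18^2≡75, 18^4≡64, 18^8≡29, 18^16≡11, 18^32≡38
48 = 32 + 16, so 18^48 ≡ 38·11 ≡ 3 (mod 83)
Right side y^r · r^s mod p:
Squares mod 83: 42^1≡42, 42^2≡21, 42^4≡26, 42^8≡12, 42^16≡61
22 = 16 + 4 + 2, so 42^22 ≡ 61·26·21 ≡ 23 (mod 83)
Squares mod 83: 22^1≡22, 22^2≡69, 22^4≡30, 22^8≡70, 22^16≡3
30 = 16 + 8 + 4 + 2, so 22^30 ≡ 3·70·30·69 ≡ 29 (mod 83)
23·29 = 667 ≡ 3 (mod 83)
3 ≡ 3 (mod 83), so the signature is genuine.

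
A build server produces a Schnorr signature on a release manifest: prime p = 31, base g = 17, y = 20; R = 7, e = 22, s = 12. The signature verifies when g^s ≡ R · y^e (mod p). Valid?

g^s mod p:
Squares mod 31: 17^1≡17, 17^2≡10, 17^4≡7, 17^8≡18
12 = 8 + 4, so 17^12 ≡ 18·7 ≡ 2 (mod 31)
R · y^e mod p:
Squares mod 31: 20^1≡20, 20^2≡28, 20^4≡9, 20^8≡19, 20^16≡20
22 = 16 + 4 + 2, so 20^22 ≡ 20·9·28 ≡ 18 (mod 31)
7·18 = 126 ≡ 2 (mod 31)
2 ≡ 2 (mod 31); signature holds.

yes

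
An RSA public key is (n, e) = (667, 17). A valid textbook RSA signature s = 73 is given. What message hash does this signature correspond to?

163

Squares mod 667: s^1≡73, s^2≡660, s^4≡49, s^8≡400, s^16≡587
17 = 16 + 1, so s^17 ≡ 587·73 ≡ 163 (mod 667)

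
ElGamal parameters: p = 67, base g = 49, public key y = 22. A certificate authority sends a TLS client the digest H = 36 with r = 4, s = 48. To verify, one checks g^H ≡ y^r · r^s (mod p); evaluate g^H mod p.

64

Squares mod 67: 49^1≡49, 49^2≡56, 49^4≡54, 49^8≡35, 49^16≡19, 49^32≡26
36 = 32 + 4, so 49^36 ≡ 26·54 ≡ 64 (mod 67)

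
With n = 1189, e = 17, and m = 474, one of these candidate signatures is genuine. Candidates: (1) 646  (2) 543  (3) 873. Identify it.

1

Candidate 1: Squares mod 1189: 646^1≡646, 646^2≡1166, 646^4≡529, 646^8≡426, 646^16≡748; 17 = 16 + 1, so 646^17 ≡ 748·646 ≡ 474 (mod 1189)
  → matches m = 474
Candidate 2: Squares mod 1189: 543^1≡543, 543^2≡1166, 543^4≡529, 543^8≡426, 543^16≡748; 17 = 16 + 1, so 543^17 ≡ 748·543 ≡ 715 (mod 1189)
Candidate 3: Squares mod 1189: 873^1≡873, 873^2≡1169, 873^4≡400, 873^8≡674, 873^16≡78; 17 = 16 + 1, so 873^17 ≡ 78·873 ≡ 321 (mod 1189)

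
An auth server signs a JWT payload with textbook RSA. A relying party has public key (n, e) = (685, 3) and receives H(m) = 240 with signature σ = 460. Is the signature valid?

valid

σ^3 mod 685 = 240
Since 240 equals the digest 240, verification succeeds.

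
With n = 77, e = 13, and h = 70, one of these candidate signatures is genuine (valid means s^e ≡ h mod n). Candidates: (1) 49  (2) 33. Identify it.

Candidate 1: Squares mod 77: 49^1≡49, 49^2≡14, 49^4≡42, 49^8≡70; 13 = 8 + 4 + 1, so 49^13 ≡ 70·42·49 ≡ 70 (mod 77)
  → matches h = 70
Candidate 2: Squares mod 77: 33^1≡33, 33^2≡11, 33^4≡44, 33^8≡11; 13 = 8 + 4 + 1, so 33^13 ≡ 11·44·33 ≡ 33 (mod 77)

1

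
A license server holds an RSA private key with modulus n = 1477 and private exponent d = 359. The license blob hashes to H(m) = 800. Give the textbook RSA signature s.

(H(m))^2 ≡ 800^2 = 640000 ≡ 459
(H(m))^4 ≡ 459^2 = 210681 ≡ 947
(H(m))^8 ≡ 947^2 = 896809 ≡ 270
(H(m))^16 ≡ 270^2 = 72900 ≡ 527
(H(m))^32 ≡ 527^2 = 277729 ≡ 53
(H(m))^64 ≡ 53^2 = 2809 ≡ 1332
(H(m))^128 ≡ 1332^2 = 1774224 ≡ 347
(H(m))^256 ≡ 347^2 = 120409 ≡ 772
359 = 256 + 64 + 32 + 4 + 2 + 1, so (H(m))^359 ≡ 772·1332·53·947·459·800 ≡ 116 (mod 1477)

116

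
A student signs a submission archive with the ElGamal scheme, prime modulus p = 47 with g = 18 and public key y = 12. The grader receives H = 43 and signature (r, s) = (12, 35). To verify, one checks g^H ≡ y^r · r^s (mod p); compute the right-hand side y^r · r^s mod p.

12^2 = 144 ≡ 3
12^4 ≡ 3^2 = 9
12^8 ≡ 9^2 = 81 ≡ 34
12 = 8 + 4, so 12^12 ≡ 34·9 ≡ 24 (mod 47)
12^2 = 144 ≡ 3
12^4 ≡ 3^2 = 9
12^8 ≡ 9^2 = 81 ≡ 34
12^16 ≡ 34^2 = 1156 ≡ 28
12^32 ≡ 28^2 = 784 ≡ 32
35 = 32 + 2 + 1, so 12^35 ≡ 32·3·12 ≡ 24 (mod 47)
y^r · r^s ≡ 24·24 = 576 ≡ 12 (mod 47)

12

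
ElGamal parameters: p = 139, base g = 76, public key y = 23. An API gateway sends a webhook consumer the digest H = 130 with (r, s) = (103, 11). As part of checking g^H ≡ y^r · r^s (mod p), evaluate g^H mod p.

76^2 = 5776 ≡ 77
76^4 ≡ 77^2 = 5929 ≡ 91
76^8 ≡ 91^2 = 8281 ≡ 80
76^16 ≡ 80^2 = 6400 ≡ 6
76^32 ≡ 6^2 = 36
76^64 ≡ 36^2 = 1296 ≡ 45
76^128 ≡ 45^2 = 2025 ≡ 79
130 = 128 + 2, so 76^130 ≡ 79·77 ≡ 106 (mod 139)

106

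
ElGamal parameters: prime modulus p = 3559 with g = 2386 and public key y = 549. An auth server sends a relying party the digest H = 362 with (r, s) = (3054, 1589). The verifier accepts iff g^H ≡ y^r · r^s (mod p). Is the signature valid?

Left side g^H mod p:
2386^2 = 5692996 ≡ 2155
2386^4 ≡ 2155^2 = 4644025 ≡ 3089
2386^8 ≡ 3089^2 = 9541921 ≡ 242
2386^16 ≡ 242^2 = 58564 ≡ 1620
2386^32 ≡ 1620^2 = 2624400 ≡ 1417
2386^64 ≡ 1417^2 = 2007889 ≡ 613
2386^128 ≡ 613^2 = 375769 ≡ 2074
2386^256 ≡ 2074^2 = 4301476 ≡ 2204
362 = 256 + 64 + 32 + 8 + 2, so 2386^362 ≡ 2204·613·1417·242·2155 ≡ 2662 (mod 3559)
Right side y^r · r^s mod p:
549^2 = 301401 ≡ 2445
549^4 ≡ 2445^2 = 5978025 ≡ 2464
549^8 ≡ 2464^2 = 6071296 ≡ 3201
549^16 ≡ 3201^2 = 10246401 ≡ 40
549^32 ≡ 40^2 = 1600
549^64 ≡ 1600^2 = 2560000 ≡ 1079
549^128 ≡ 1079^2 = 1164241 ≡ 448
549^256 ≡ 448^2 = 200704 ≡ 1400
549^512 ≡ 1400^2 = 1960000 ≡ 2550
549^1024 ≡ 2550^2 = 6502500 ≡ 207
549^2048 ≡ 207^2 = 42849 ≡ 141
3054 = 2048 + 512 + 256 + 128 + 64 + 32 + 8 + 4 + 2, so 549^3054 ≡ 141·2550·1400·448·1079·1600·3201·2464·2445 ≡ 1831 (mod 3559)
3054^2 = 9326916 ≡ 2336
3054^4 ≡ 2336^2 = 5456896 ≡ 949
3054^8 ≡ 949^2 = 900601 ≡ 174
3054^16 ≡ 174^2 = 30276 ≡ 1804
3054^32 ≡ 1804^2 = 3254416 ≡ 1490
3054^64 ≡ 1490^2 = 2220100 ≡ 2843
3054^128 ≡ 2843^2 = 8082649 ≡ 160
3054^256 ≡ 160^2 = 25600 ≡ 687
3054^512 ≡ 687^2 = 471969 ≡ 2181
3054^1024 ≡ 2181^2 = 4756761 ≡ 1937
1589 = 1024 + 512 + 32 + 16 + 4 + 1, so 3054^1589 ≡ 1937·2181·1490·1804·949·3054 ≡ 3393 (mod 3559)
1831·3393 = 6212583 ≡ 2128 (mod 3559)
2662 ≠ 2128, so verification fails.

invalid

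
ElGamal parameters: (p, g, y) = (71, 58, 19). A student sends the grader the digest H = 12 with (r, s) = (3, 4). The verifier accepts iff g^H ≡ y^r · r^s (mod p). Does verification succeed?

fails

Left side g^H mod p:
58^2 = 3364 ≡ 27
58^4 ≡ 27^2 = 729 ≡ 19
58^8 ≡ 19^2 = 361 ≡ 6
12 = 8 + 4, so 58^12 ≡ 6·19 ≡ 43 (mod 71)
Right side y^r · r^s mod p:
19^2 = 361 ≡ 6
3 = 2 + 1, so 19^3 ≡ 6·19 ≡ 43 (mod 71)
3^2 = 9
3^4 ≡ 9^2 = 81 ≡ 10
43·10 = 430 ≡ 4 (mod 71)
43 ≠ 4, so verification fails.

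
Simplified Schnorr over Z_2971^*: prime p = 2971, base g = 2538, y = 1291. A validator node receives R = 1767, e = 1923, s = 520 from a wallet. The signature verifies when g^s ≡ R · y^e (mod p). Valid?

g^s mod p:
Squares mod 2971: 2538^1≡2538, 2538^2≡316, 2538^4≡1813, 2538^8≡1043, 2538^16≡463, 2538^32≡457, 2538^64≡879, 2538^128≡181, 2538^256≡80, 2538^512≡458
520 = 512 + 8, so 2538^520 ≡ 458·1043 ≡ 2334 (mod 2971)
R · y^e mod p:
Squares mod 2971: 1291^1≡1291, 1291^2≡2921, 1291^4≡2500, 1291^8≡1987, 1291^16≡2681, 1291^32≡912, 1291^64≡2835, 1291^128≡670, 1291^256≡279, 1291^512≡595, 1291^1024≡476
1923 = 1024 + 512 + 256 + 128 + 2 + 1, so 1291^1923 ≡ 476·595·279·670·2921·1291 ≡ 1034 (mod 2971)
1767·1034 = 1827078 ≡ 2884 (mod 2971)
2334 ≠ 2884; the check fails.

no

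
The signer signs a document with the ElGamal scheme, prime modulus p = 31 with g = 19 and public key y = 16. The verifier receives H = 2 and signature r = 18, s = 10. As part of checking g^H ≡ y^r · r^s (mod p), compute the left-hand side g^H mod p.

20

19^2 = 361 ≡ 20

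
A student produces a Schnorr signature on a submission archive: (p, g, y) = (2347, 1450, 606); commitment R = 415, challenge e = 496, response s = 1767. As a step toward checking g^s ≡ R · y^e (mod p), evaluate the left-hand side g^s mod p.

1153

1450^1767 mod 2347 = 1153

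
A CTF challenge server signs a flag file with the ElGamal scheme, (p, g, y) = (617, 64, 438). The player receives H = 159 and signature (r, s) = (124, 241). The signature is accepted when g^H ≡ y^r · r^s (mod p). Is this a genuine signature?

Left side g^H mod p:
64^159 mod 617 = 170
Right side y^r · r^s mod p:
438^124 mod 617 = 277
124^241 mod 617 = 308
277·308 = 85316 ≡ 170 (mod 617)
170 ≡ 170 (mod 617), so the signature is genuine.

genuine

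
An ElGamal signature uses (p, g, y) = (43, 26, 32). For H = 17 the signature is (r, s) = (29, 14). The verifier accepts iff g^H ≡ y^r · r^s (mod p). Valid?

Left side g^H mod p:
26^2 = 676 ≡ 31
26^4 ≡ 31^2 = 961 ≡ 15
26^8 ≡ 15^2 = 225 ≡ 10
26^16 ≡ 10^2 = 100 ≡ 14
17 = 16 + 1, so 26^17 ≡ 14·26 ≡ 20 (mod 43)
Right side y^r · r^s mod p:
32^2 = 1024 ≡ 35
32^4 ≡ 35^2 = 1225 ≡ 21
32^8 ≡ 21^2 = 441 ≡ 11
32^16 ≡ 11^2 = 121 ≡ 35
29 = 16 + 8 + 4 + 1, so 32^29 ≡ 35·11·21·32 ≡ 32 (mod 43)
29^2 = 841 ≡ 24
29^4 ≡ 24^2 = 576 ≡ 17
29^8 ≡ 17^2 = 289 ≡ 31
14 = 8 + 4 + 2, so 29^14 ≡ 31·17·24 ≡ 6 (mod 43)
32·6 = 192 ≡ 20 (mod 43)
20 ≡ 20 (mod 43), so the signature is genuine.

yes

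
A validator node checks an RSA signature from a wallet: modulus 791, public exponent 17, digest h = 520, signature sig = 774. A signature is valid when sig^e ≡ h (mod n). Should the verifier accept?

accept

sig^2 ≡ 774^2 = 599076 ≡ 289
sig^4 ≡ 289^2 = 83521 ≡ 466
sig^8 ≡ 466^2 = 217156 ≡ 422
sig^16 ≡ 422^2 = 178084 ≡ 109
17 = 16 + 1, so sig^17 ≡ 109·774 ≡ 520 (mod 791)
Since 520 equals the digest 520, verification succeeds.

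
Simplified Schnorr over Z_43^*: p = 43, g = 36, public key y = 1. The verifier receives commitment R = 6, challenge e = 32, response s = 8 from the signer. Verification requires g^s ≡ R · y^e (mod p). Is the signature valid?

valid

g^s mod p:
Squares mod 43: 36^1≡36, 36^2≡6, 36^4≡36, 36^8≡6
36^8 ≡ 6 (mod 43)
R · y^e mod p:
Squares mod 43: 1^1≡1, 1^2≡1, 1^4≡1, 1^8≡1, 1^16≡1, 1^32≡1
1^32 ≡ 1 (mod 43)
6·1 = 6 ≡ 6 (mod 43)
6 ≡ 6 (mod 43); signature holds.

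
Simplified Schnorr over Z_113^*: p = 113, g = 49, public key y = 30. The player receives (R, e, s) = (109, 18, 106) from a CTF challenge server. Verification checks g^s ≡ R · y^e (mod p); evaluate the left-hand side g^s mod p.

49

49^2 = 2401 ≡ 28
49^4 ≡ 28^2 = 784 ≡ 106
49^8 ≡ 106^2 = 11236 ≡ 49
49^16 ≡ 49^2 = 2401 ≡ 28
49^32 ≡ 28^2 = 784 ≡ 106
49^64 ≡ 106^2 = 11236 ≡ 49
106 = 64 + 32 + 8 + 2, so 49^106 ≡ 49·106·49·28 ≡ 49 (mod 113)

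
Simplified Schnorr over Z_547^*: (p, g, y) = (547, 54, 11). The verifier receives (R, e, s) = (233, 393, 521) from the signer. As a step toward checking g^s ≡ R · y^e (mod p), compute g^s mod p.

54^2 = 2916 ≡ 181
54^4 ≡ 181^2 = 32761 ≡ 488
54^8 ≡ 488^2 = 238144 ≡ 199
54^16 ≡ 199^2 = 39601 ≡ 217
54^32 ≡ 217^2 = 47089 ≡ 47
54^64 ≡ 47^2 = 2209 ≡ 21
54^128 ≡ 21^2 = 441
54^256 ≡ 441^2 = 194481 ≡ 296
54^512 ≡ 296^2 = 87616 ≡ 96
521 = 512 + 8 + 1, so 54^521 ≡ 96·199·54 ≡ 521 (mod 547)

521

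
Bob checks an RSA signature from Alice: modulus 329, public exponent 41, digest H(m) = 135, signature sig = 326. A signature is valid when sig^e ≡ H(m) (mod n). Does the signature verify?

verifies

sig^2 ≡ 326^2 = 106276 ≡ 9
sig^4 ≡ 9^2 = 81
sig^8 ≡ 81^2 = 6561 ≡ 310
sig^16 ≡ 310^2 = 96100 ≡ 32
sig^32 ≡ 32^2 = 1024 ≡ 37
41 = 32 + 8 + 1, so sig^41 ≡ 37·310·326 ≡ 135 (mod 329)
sig^41 mod 329 = 135 matches H(m).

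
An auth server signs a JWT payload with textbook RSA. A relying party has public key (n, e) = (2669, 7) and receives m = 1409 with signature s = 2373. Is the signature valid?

invalid

Squares mod 2669: s^1≡2373, s^2≡2208, s^4≡1670
7 = 4 + 2 + 1, so s^7 ≡ 1670·2208·2373 ≡ 2300 (mod 2669)
The recovered value 2300 does not match the digest 1409.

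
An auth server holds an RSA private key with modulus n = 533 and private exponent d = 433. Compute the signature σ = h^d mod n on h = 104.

507

h^2 ≡ 104^2 = 10816 ≡ 156
h^4 ≡ 156^2 = 24336 ≡ 351
h^8 ≡ 351^2 = 123201 ≡ 78
h^16 ≡ 78^2 = 6084 ≡ 221
h^32 ≡ 221^2 = 48841 ≡ 338
h^64 ≡ 338^2 = 114244 ≡ 182
h^128 ≡ 182^2 = 33124 ≡ 78
h^256 ≡ 78^2 = 6084 ≡ 221
433 = 256 + 128 + 32 + 16 + 1, so h^433 ≡ 221·78·338·221·104 ≡ 507 (mod 533)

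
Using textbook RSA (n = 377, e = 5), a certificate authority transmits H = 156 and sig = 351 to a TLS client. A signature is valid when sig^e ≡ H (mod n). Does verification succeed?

passes

sig^2 ≡ 351^2 = 123201 ≡ 299
sig^4 ≡ 299^2 = 89401 ≡ 52
5 = 4 + 1, so sig^5 ≡ 52·351 ≡ 156 (mod 377)
156 = H, so the signature checks out.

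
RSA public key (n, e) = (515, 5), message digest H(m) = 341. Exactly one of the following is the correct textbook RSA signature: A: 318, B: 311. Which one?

B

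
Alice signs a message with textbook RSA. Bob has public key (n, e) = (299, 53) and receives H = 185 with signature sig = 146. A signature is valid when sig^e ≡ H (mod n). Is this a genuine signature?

forged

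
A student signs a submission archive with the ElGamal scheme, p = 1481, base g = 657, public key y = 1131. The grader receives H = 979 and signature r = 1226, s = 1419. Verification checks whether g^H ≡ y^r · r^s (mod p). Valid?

no

Left side g^H mod p:
657^2 = 431649 ≡ 678
657^4 ≡ 678^2 = 459684 ≡ 574
657^8 ≡ 574^2 = 329476 ≡ 694
657^16 ≡ 694^2 = 481636 ≡ 311
657^32 ≡ 311^2 = 96721 ≡ 456
657^64 ≡ 456^2 = 207936 ≡ 596
657^128 ≡ 596^2 = 355216 ≡ 1257
657^256 ≡ 1257^2 = 1580049 ≡ 1303
657^512 ≡ 1303^2 = 1697809 ≡ 583
979 = 512 + 256 + 128 + 64 + 16 + 2 + 1, so 657^979 ≡ 583·1303·1257·596·311·678·657 ≡ 1100 (mod 1481)
Right side y^r · r^s mod p:
1131^2 = 1279161 ≡ 1058
1131^4 ≡ 1058^2 = 1119364 ≡ 1209
1131^8 ≡ 1209^2 = 1461681 ≡ 1415
1131^16 ≡ 1415^2 = 2002225 ≡ 1394
1131^32 ≡ 1394^2 = 1943236 ≡ 164
1131^64 ≡ 164^2 = 26896 ≡ 238
1131^128 ≡ 238^2 = 56644 ≡ 366
1131^256 ≡ 366^2 = 133956 ≡ 666
1131^512 ≡ 666^2 = 443556 ≡ 737
1131^1024 ≡ 737^2 = 543169 ≡ 1123
1226 = 1024 + 128 + 64 + 8 + 2, so 1131^1226 ≡ 1123·366·238·1415·1058 ≡ 940 (mod 1481)
1226^2 = 1503076 ≡ 1342
1226^4 ≡ 1342^2 = 1800964 ≡ 68
1226^8 ≡ 68^2 = 4624 ≡ 181
1226^16 ≡ 181^2 = 32761 ≡ 179
1226^32 ≡ 179^2 = 32041 ≡ 940
1226^64 ≡ 940^2 = 883600 ≡ 924
1226^128 ≡ 924^2 = 853776 ≡ 720
1226^256 ≡ 720^2 = 518400 ≡ 50
1226^512 ≡ 50^2 = 2500 ≡ 1019
1226^1024 ≡ 1019^2 = 1038361 ≡ 180
1419 = 1024 + 256 + 128 + 8 + 2 + 1, so 1226^1419 ≡ 180·50·720·181·1342·1226 ≡ 1428 (mod 1481)
940·1428 = 1342320 ≡ 534 (mod 1481)
1100 ≠ 534, so verification fails.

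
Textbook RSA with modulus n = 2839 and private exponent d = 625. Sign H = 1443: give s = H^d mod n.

1953

H^2 ≡ 1443^2 = 2082249 ≡ 1262
H^4 ≡ 1262^2 = 1592644 ≡ 2804
H^8 ≡ 2804^2 = 7862416 ≡ 1225
H^16 ≡ 1225^2 = 1500625 ≡ 1633
H^32 ≡ 1633^2 = 2666689 ≡ 868
H^64 ≡ 868^2 = 753424 ≡ 1089
H^128 ≡ 1089^2 = 1185921 ≡ 2058
H^256 ≡ 2058^2 = 4235364 ≡ 2415
H^512 ≡ 2415^2 = 5832225 ≡ 919
625 = 512 + 64 + 32 + 16 + 1, so H^625 ≡ 919·1089·868·1633·1443 ≡ 1953 (mod 2839)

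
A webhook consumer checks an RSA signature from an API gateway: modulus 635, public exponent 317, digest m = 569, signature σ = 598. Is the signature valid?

Squares mod 635: σ^1≡598, σ^2≡99, σ^4≡276, σ^8≡611, σ^16≡576, σ^32≡306, σ^64≡291, σ^128≡226, σ^256≡276
317 = 256 + 32 + 16 + 8 + 4 + 1, so σ^317 ≡ 276·306·576·611·276·598 ≡ 28 (mod 635)
28 ≠ 569, so verification fails.

invalid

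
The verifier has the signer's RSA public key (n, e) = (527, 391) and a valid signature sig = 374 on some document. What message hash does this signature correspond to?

sig^2 ≡ 374^2 = 139876 ≡ 221
sig^4 ≡ 221^2 = 48841 ≡ 357
sig^8 ≡ 357^2 = 127449 ≡ 442
sig^16 ≡ 442^2 = 195364 ≡ 374
sig^32 ≡ 374^2 = 139876 ≡ 221
sig^64 ≡ 221^2 = 48841 ≡ 357
sig^128 ≡ 357^2 = 127449 ≡ 442
sig^256 ≡ 442^2 = 195364 ≡ 374
391 = 256 + 128 + 4 + 2 + 1, so sig^391 ≡ 374·442·357·221·374 ≡ 374 (mod 527)

374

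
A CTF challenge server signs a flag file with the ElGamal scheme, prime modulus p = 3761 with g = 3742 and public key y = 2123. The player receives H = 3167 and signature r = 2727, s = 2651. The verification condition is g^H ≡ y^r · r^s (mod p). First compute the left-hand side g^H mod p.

Squares mod 3761: 3742^1≡3742, 3742^2≡361, 3742^4≡2447, 3742^8≡297, 3742^16≡1706, 3742^32≡3183, 3742^64≡3116, 3742^128≡2315, 3742^256≡3561, 3742^512≡2390, 3742^1024≡2902, 3742^2048≡725
3167 = 2048 + 1024 + 64 + 16 + 8 + 4 + 2 + 1, so 3742^3167 ≡ 725·2902·3116·1706·297·2447·361·3742 ≡ 1141 (mod 3761)

1141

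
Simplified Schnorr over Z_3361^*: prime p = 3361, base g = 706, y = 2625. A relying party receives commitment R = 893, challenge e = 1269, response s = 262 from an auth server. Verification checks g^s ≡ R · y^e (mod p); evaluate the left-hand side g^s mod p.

Squares mod 3361: 706^1≡706, 706^2≡1008, 706^4≡1042, 706^8≡161, 706^16≡2394, 706^32≡731, 706^64≡3323, 706^128≡1444, 706^256≡1316
262 = 256 + 4 + 2, so 706^262 ≡ 1316·1042·1008 ≡ 677 (mod 3361)

677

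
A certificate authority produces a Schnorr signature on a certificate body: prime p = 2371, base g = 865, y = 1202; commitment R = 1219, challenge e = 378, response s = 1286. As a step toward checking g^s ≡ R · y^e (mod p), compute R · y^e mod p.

Squares mod 2371: 1202^1≡1202, 1202^2≡865, 1202^4≡1360, 1202^8≡220, 1202^16≡980, 1202^32≡145, 1202^64≡2057, 1202^128≡1385, 1202^256≡86
378 = 256 + 64 + 32 + 16 + 8 + 2, so 1202^378 ≡ 86·2057·145·980·220·865 ≡ 693 (mod 2371)
R · y^e ≡ 1219·693 = 844767 ≡ 691 (mod 2371)

691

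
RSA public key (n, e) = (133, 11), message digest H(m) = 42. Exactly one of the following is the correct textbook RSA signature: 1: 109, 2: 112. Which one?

Candidate 1: 109^2 = 11881 ≡ 44; 109^4 ≡ 44^2 = 1936 ≡ 74; 109^8 ≡ 74^2 = 5476 ≡ 23; 11 = 8 + 2 + 1, so 109^11 ≡ 23·44·109 ≡ 51 (mod 133)
Candidate 2: 112^2 = 12544 ≡ 42; 112^4 ≡ 42^2 = 1764 ≡ 35; 112^8 ≡ 35^2 = 1225 ≡ 28; 11 = 8 + 2 + 1, so 112^11 ≡ 28·42·112 ≡ 42 (mod 133)
  → matches H(m) = 42

2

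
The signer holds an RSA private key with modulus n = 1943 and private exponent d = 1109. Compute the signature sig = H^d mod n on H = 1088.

1845

Squares mod 1943: H^1≡1088, H^2≡457, H^4≡948, H^8≡1038, H^16≡1022, H^32≡1093, H^64≡1647, H^128≡181, H^256≡1673, H^512≡1009, H^1024≡1892
1109 = 1024 + 64 + 16 + 4 + 1, so H^1109 ≡ 1892·1647·1022·948·1088 ≡ 1845 (mod 1943)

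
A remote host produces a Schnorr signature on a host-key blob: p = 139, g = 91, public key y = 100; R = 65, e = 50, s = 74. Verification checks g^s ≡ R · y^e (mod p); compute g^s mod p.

129

91^2 = 8281 ≡ 80
91^4 ≡ 80^2 = 6400 ≡ 6
91^8 ≡ 6^2 = 36
91^16 ≡ 36^2 = 1296 ≡ 45
91^32 ≡ 45^2 = 2025 ≡ 79
91^64 ≡ 79^2 = 6241 ≡ 125
74 = 64 + 8 + 2, so 91^74 ≡ 125·36·80 ≡ 129 (mod 139)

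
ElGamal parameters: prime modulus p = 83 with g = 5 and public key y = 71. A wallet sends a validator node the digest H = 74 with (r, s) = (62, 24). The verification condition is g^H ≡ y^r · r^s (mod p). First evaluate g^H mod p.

Squares mod 83: 5^1≡5, 5^2≡25, 5^4≡44, 5^8≡27, 5^16≡65, 5^32≡75, 5^64≡64
74 = 64 + 8 + 2, so 5^74 ≡ 64·27·25 ≡ 40 (mod 83)

40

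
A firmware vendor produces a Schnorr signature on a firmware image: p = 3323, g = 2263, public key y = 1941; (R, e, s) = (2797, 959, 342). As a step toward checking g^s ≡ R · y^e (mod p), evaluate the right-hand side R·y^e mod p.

366

Squares mod 3323: 1941^1≡1941, 1941^2≡2522, 1941^4≡262, 1941^8≡2184, 1941^16≡1351, 1941^32≡874, 1941^64≡2909, 1941^128≡1923, 1941^256≡2753, 1941^512≡2569
959 = 512 + 256 + 128 + 32 + 16 + 8 + 4 + 2 + 1, so 1941^959 ≡ 2569·2753·1923·874·1351·2184·262·2522·1941 ≡ 2779 (mod 3323)
R · y^e ≡ 2797·2779 = 7772863 ≡ 366 (mod 3323)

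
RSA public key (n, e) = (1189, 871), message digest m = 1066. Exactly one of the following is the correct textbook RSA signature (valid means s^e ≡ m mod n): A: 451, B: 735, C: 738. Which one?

C

Candidate A: Squares mod 1189: 451^1≡451, 451^2≡82, 451^4≡779, 451^8≡451, 451^16≡82, 451^32≡779, 451^64≡451, 451^128≡82, 451^256≡779, 451^512≡451; 871 = 512 + 256 + 64 + 32 + 4 + 2 + 1, so 451^871 ≡ 451·779·451·779·779·82·451 ≡ 123 (mod 1189)
Candidate B: Squares mod 1189: 735^1≡735, 735^2≡419, 735^4≡778, 735^8≡83, 735^16≡944, 735^32≡575, 735^64≡83, 735^128≡944, 735^256≡575, 735^512≡83; 871 = 512 + 256 + 64 + 32 + 4 + 2 + 1, so 735^871 ≡ 83·575·83·575·778·419·735 ≡ 478 (mod 1189)
Candidate C: Squares mod 1189: 738^1≡738, 738^2≡82, 738^4≡779, 738^8≡451, 738^16≡82, 738^32≡779, 738^64≡451, 738^128≡82, 738^256≡779, 738^512≡451; 871 = 512 + 256 + 64 + 32 + 4 + 2 + 1, so 738^871 ≡ 451·779·451·779·779·82·738 ≡ 1066 (mod 1189)
  → matches m = 1066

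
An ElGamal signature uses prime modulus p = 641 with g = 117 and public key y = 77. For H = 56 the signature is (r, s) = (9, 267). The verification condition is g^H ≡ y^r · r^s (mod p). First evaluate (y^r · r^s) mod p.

317

77^2 = 5929 ≡ 160
77^4 ≡ 160^2 = 25600 ≡ 601
77^8 ≡ 601^2 = 361201 ≡ 318
9 = 8 + 1, so 77^9 ≡ 318·77 ≡ 128 (mod 641)
9^2 = 81
9^4 ≡ 81^2 = 6561 ≡ 151
9^8 ≡ 151^2 = 22801 ≡ 366
9^16 ≡ 366^2 = 133956 ≡ 628
9^32 ≡ 628^2 = 394384 ≡ 169
9^64 ≡ 169^2 = 28561 ≡ 357
9^128 ≡ 357^2 = 127449 ≡ 531
9^256 ≡ 531^2 = 281961 ≡ 562
267 = 256 + 8 + 2 + 1, so 9^267 ≡ 562·366·81·9 ≡ 338 (mod 641)
y^r · r^s ≡ 128·338 = 43264 ≡ 317 (mod 641)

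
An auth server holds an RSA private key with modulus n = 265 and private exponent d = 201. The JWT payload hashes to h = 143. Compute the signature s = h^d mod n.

h^2 ≡ 143^2 = 20449 ≡ 44
h^4 ≡ 44^2 = 1936 ≡ 81
h^8 ≡ 81^2 = 6561 ≡ 201
h^16 ≡ 201^2 = 40401 ≡ 121
h^32 ≡ 121^2 = 14641 ≡ 66
h^64 ≡ 66^2 = 4356 ≡ 116
h^128 ≡ 116^2 = 13456 ≡ 206
201 = 128 + 64 + 8 + 1, so h^201 ≡ 206·116·201·143 ≡ 93 (mod 265)

93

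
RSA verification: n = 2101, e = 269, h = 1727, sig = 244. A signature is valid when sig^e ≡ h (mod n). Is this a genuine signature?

forged

sig^2 ≡ 244^2 = 59536 ≡ 708
sig^4 ≡ 708^2 = 501264 ≡ 1226
sig^8 ≡ 1226^2 = 1503076 ≡ 861
sig^16 ≡ 861^2 = 741321 ≡ 1769
sig^32 ≡ 1769^2 = 3129361 ≡ 972
sig^64 ≡ 972^2 = 944784 ≡ 1435
sig^128 ≡ 1435^2 = 2059225 ≡ 245
sig^256 ≡ 245^2 = 60025 ≡ 1197
269 = 256 + 8 + 4 + 1, so sig^269 ≡ 1197·861·1226·244 ≡ 424 (mod 2101)
The recovered value 424 does not match the digest 1727.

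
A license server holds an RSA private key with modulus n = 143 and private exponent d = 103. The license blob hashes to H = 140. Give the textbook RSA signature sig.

127

Squares mod 143: H^1≡140, H^2≡9, H^4≡81, H^8≡126, H^16≡3, H^32≡9, H^64≡81
103 = 64 + 32 + 4 + 2 + 1, so H^103 ≡ 81·9·81·9·140 ≡ 127 (mod 143)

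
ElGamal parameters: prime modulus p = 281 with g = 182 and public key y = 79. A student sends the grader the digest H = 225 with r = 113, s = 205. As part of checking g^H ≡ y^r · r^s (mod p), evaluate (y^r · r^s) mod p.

182

79^2 = 6241 ≡ 59
79^4 ≡ 59^2 = 3481 ≡ 109
79^8 ≡ 109^2 = 11881 ≡ 79
79^16 ≡ 79^2 = 6241 ≡ 59
79^32 ≡ 59^2 = 3481 ≡ 109
79^64 ≡ 109^2 = 11881 ≡ 79
113 = 64 + 32 + 16 + 1, so 79^113 ≡ 79·109·59·79 ≡ 79 (mod 281)
113^2 = 12769 ≡ 124
113^4 ≡ 124^2 = 15376 ≡ 202
113^8 ≡ 202^2 = 40804 ≡ 59
113^16 ≡ 59^2 = 3481 ≡ 109
113^32 ≡ 109^2 = 11881 ≡ 79
113^64 ≡ 79^2 = 6241 ≡ 59
113^128 ≡ 59^2 = 3481 ≡ 109
205 = 128 + 64 + 8 + 4 + 1, so 113^205 ≡ 109·59·59·202·113 ≡ 77 (mod 281)
y^r · r^s ≡ 79·77 = 6083 ≡ 182 (mod 281)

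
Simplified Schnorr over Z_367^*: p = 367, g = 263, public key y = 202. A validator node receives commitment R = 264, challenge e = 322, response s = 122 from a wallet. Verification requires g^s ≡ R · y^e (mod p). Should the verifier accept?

g^s mod p:
263^2 = 69169 ≡ 173
263^4 ≡ 173^2 = 29929 ≡ 202
263^8 ≡ 202^2 = 40804 ≡ 67
263^16 ≡ 67^2 = 4489 ≡ 85
263^32 ≡ 85^2 = 7225 ≡ 252
263^64 ≡ 252^2 = 63504 ≡ 13
122 = 64 + 32 + 16 + 8 + 2, so 263^122 ≡ 13·252·85·67·173 ≡ 283 (mod 367)
R · y^e mod p:
202^2 = 40804 ≡ 67
202^4 ≡ 67^2 = 4489 ≡ 85
202^8 ≡ 85^2 = 7225 ≡ 252
202^16 ≡ 252^2 = 63504 ≡ 13
202^32 ≡ 13^2 = 169
202^64 ≡ 169^2 = 28561 ≡ 302
202^128 ≡ 302^2 = 91204 ≡ 188
202^256 ≡ 188^2 = 35344 ≡ 112
322 = 256 + 64 + 2, so 202^322 ≡ 112·302·67 ≡ 350 (mod 367)
264·350 = 92400 ≡ 283 (mod 367)
283 ≡ 283 (mod 367); signature holds.

accept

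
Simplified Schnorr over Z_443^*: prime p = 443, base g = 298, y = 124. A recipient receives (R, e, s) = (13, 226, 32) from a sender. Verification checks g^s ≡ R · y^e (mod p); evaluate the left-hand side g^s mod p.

298^2 = 88804 ≡ 204
298^4 ≡ 204^2 = 41616 ≡ 417
298^8 ≡ 417^2 = 173889 ≡ 233
298^16 ≡ 233^2 = 54289 ≡ 243
298^32 ≡ 243^2 = 59049 ≡ 130

130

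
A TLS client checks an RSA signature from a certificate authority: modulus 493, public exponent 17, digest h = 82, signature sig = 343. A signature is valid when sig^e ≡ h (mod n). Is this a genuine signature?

forged

sig^2 ≡ 343^2 = 117649 ≡ 315
sig^4 ≡ 315^2 = 99225 ≡ 132
sig^8 ≡ 132^2 = 17424 ≡ 169
sig^16 ≡ 169^2 = 28561 ≡ 460
17 = 16 + 1, so sig^17 ≡ 460·343 ≡ 20 (mod 493)
The recovered value 20 does not match the digest 82.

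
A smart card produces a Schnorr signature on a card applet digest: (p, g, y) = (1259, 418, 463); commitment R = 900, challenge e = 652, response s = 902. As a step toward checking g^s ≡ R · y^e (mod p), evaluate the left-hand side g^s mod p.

418^902 mod 1259 = 565

565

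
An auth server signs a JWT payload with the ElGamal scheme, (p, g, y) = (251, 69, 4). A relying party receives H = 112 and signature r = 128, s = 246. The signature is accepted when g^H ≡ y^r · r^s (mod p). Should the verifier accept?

Left side g^H mod p:
69^2 = 4761 ≡ 243
69^4 ≡ 243^2 = 59049 ≡ 64
69^8 ≡ 64^2 = 4096 ≡ 80
69^16 ≡ 80^2 = 6400 ≡ 125
69^32 ≡ 125^2 = 15625 ≡ 63
69^64 ≡ 63^2 = 3969 ≡ 204
112 = 64 + 32 + 16, so 69^112 ≡ 204·63·125 ≡ 100 (mod 251)
Right side y^r · r^s mod p:
4^2 = 16
4^4 ≡ 16^2 = 256 ≡ 5
4^8 ≡ 5^2 = 25
4^16 ≡ 25^2 = 625 ≡ 123
4^32 ≡ 123^2 = 15129 ≡ 69
4^64 ≡ 69^2 = 4761 ≡ 243
4^128 ≡ 243^2 = 59049 ≡ 64
128^2 = 16384 ≡ 69
128^4 ≡ 69^2 = 4761 ≡ 243
128^8 ≡ 243^2 = 59049 ≡ 64
128^16 ≡ 64^2 = 4096 ≡ 80
128^32 ≡ 80^2 = 6400 ≡ 125
128^64 ≡ 125^2 = 15625 ≡ 63
128^128 ≡ 63^2 = 3969 ≡ 204
246 = 128 + 64 + 32 + 16 + 4 + 2, so 128^246 ≡ 204·63·125·80·243·69 ≡ 94 (mod 251)
64·94 = 6016 ≡ 243 (mod 251)
100 ≠ 243, so verification fails.

reject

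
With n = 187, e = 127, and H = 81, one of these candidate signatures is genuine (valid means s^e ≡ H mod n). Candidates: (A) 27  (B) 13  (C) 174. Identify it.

Candidate A: Squares mod 187: 27^1≡27, 27^2≡168, 27^4≡174, 27^8≡169, 27^16≡137, 27^32≡69, 27^64≡86; 127 = 64 + 32 + 16 + 8 + 4 + 2 + 1, so 27^127 ≡ 86·69·137·169·174·168·27 ≡ 80 (mod 187)
Candidate B: Squares mod 187: 13^1≡13, 13^2≡169, 13^4≡137, 13^8≡69, 13^16≡86, 13^32≡103, 13^64≡137; 127 = 64 + 32 + 16 + 8 + 4 + 2 + 1, so 13^127 ≡ 137·103·86·69·137·169·13 ≡ 106 (mod 187)
Candidate C: Squares mod 187: 174^1≡174, 174^2≡169, 174^4≡137, 174^8≡69, 174^16≡86, 174^32≡103, 174^64≡137; 127 = 64 + 32 + 16 + 8 + 4 + 2 + 1, so 174^127 ≡ 137·103·86·69·137·169·174 ≡ 81 (mod 187)
  → matches H = 81

C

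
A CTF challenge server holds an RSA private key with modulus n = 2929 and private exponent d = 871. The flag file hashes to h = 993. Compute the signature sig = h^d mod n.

488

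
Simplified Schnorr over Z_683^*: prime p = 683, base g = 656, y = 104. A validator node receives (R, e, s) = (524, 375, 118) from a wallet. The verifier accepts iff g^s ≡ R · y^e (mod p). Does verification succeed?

fails

g^s mod p:
Squares mod 683: 656^1≡656, 656^2≡46, 656^4≡67, 656^8≡391, 656^16≡572, 656^32≡27, 656^64≡46
118 = 64 + 32 + 16 + 4 + 2, so 656^118 ≡ 46·27·572·67·46 ≡ 201 (mod 683)
R · y^e mod p:
Squares mod 683: 104^1≡104, 104^2≡571, 104^4≡250, 104^8≡347, 104^16≡201, 104^32≡104, 104^64≡571, 104^128≡250, 104^256≡347
375 = 256 + 64 + 32 + 16 + 4 + 2 + 1, so 104^375 ≡ 347·571·104·201·250·571·104 ≡ 646 (mod 683)
524·646 = 338504 ≡ 419 (mod 683)
201 ≠ 419; the check fails.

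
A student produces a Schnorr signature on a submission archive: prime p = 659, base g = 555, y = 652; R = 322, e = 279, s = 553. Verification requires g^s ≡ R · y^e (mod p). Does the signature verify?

does not verify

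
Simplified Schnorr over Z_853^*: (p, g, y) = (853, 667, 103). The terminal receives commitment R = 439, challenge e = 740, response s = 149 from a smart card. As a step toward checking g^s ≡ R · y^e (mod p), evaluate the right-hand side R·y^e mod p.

87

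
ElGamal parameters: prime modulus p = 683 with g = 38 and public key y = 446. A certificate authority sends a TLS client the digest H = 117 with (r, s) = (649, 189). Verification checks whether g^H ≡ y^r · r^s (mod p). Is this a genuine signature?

Left side g^H mod p:
Squares mod 683: 38^1≡38, 38^2≡78, 38^4≡620, 38^8≡554, 38^16≡249, 38^32≡531, 38^64≡565
117 = 64 + 32 + 16 + 4 + 1, so 38^117 ≡ 565·531·249·620·38 ≡ 597 (mod 683)
Right side y^r · r^s mod p:
Squares mod 683: 446^1≡446, 446^2≡163, 446^4≡615, 446^8≡526, 446^16≡61, 446^32≡306, 446^64≡65, 446^128≡127, 446^256≡420, 446^512≡186
649 = 512 + 128 + 8 + 1, so 446^649 ≡ 186·127·526·446 ≡ 347 (mod 683)
Squares mod 683: 649^1≡649, 649^2≡473, 649^4≡388, 649^8≡284, 649^16≡62, 649^32≡429, 649^64≡314, 649^128≡244
189 = 128 + 32 + 16 + 8 + 4 + 1, so 649^189 ≡ 244·429·62·284·388·649 ≡ 419 (mod 683)
347·419 = 145393 ≡ 597 (mod 683)
597 ≡ 597 (mod 683), so the signature is genuine.

genuine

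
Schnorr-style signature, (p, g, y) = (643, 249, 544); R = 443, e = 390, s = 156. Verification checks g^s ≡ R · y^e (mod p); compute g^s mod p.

613

249^2 = 62001 ≡ 273
249^4 ≡ 273^2 = 74529 ≡ 584
249^8 ≡ 584^2 = 341056 ≡ 266
249^16 ≡ 266^2 = 70756 ≡ 26
249^32 ≡ 26^2 = 676 ≡ 33
249^64 ≡ 33^2 = 1089 ≡ 446
249^128 ≡ 446^2 = 198916 ≡ 229
156 = 128 + 16 + 8 + 4, so 249^156 ≡ 229·26·266·584 ≡ 613 (mod 643)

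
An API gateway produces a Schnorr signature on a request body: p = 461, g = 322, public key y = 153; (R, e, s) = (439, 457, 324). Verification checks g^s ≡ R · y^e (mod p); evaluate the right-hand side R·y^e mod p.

420

Squares mod 461: 153^1≡153, 153^2≡359, 153^4≡262, 153^8≡416, 153^16≡181, 153^32≡30, 153^64≡439, 153^128≡23, 153^256≡68
457 = 256 + 128 + 64 + 8 + 1, so 153^457 ≡ 68·23·439·416·153 ≡ 400 (mod 461)
R · y^e ≡ 439·400 = 175600 ≡ 420 (mod 461)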